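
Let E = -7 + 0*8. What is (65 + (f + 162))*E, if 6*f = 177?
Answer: -3591/2 ≈ -1795.5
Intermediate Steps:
E = -7 (E = -7 + 0 = -7)
f = 59/2 (f = (⅙)*177 = 59/2 ≈ 29.500)
(65 + (f + 162))*E = (65 + (59/2 + 162))*(-7) = (65 + 383/2)*(-7) = (513/2)*(-7) = -3591/2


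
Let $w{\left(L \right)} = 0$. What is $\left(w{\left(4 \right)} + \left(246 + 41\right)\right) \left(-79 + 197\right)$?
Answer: $33866$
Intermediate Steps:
$\left(w{\left(4 \right)} + \left(246 + 41\right)\right) \left(-79 + 197\right) = \left(0 + \left(246 + 41\right)\right) \left(-79 + 197\right) = \left(0 + 287\right) 118 = 287 \cdot 118 = 33866$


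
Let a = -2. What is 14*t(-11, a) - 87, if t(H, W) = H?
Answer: -241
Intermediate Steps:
14*t(-11, a) - 87 = 14*(-11) - 87 = -154 - 87 = -241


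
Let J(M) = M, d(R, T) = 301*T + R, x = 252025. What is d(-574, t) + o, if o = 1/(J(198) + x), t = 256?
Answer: 19290519487/252223 ≈ 76482.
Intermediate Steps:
d(R, T) = R + 301*T
o = 1/252223 (o = 1/(198 + 252025) = 1/252223 ≈ 3.9647e-6)
d(-574, t) + o = (-574 + 301*256) + 1/252223 = (-574 + 77056) + 1/252223 = 76482 + 1/252223 = 19290519487/252223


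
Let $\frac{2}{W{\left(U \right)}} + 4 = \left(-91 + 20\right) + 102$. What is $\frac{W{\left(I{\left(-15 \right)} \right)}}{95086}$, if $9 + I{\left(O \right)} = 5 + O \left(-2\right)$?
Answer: $\frac{1}{1283661} \approx 7.7902 \cdot 10^{-7}$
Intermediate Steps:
$I{\left(O \right)} = -4 - 2 O$ ($I{\left(O \right)} = -9 + \left(5 + O \left(-2\right)\right) = -9 - \left(-5 + 2 O\right) = -4 - 2 O$)
$W{\left(U \right)} = \frac{2}{27}$ ($W{\left(U \right)} = \frac{2}{-4 + \left(\left(-91 + 20\right) + 102\right)} = \frac{2}{-4 + \left(-71 + 102\right)} = \frac{2}{-4 + 31} = \frac{2}{27}$)
$\frac{W{\left(I{\left(-15 \right)} \right)}}{95086} = \frac{2}{27 \cdot 95086} = \frac{2}{27} \cdot \frac{1}{95086} = \frac{1}{1283661}$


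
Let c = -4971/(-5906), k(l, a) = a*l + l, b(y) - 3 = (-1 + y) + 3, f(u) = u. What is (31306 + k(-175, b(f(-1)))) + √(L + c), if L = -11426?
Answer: 30431 + I*√398519073410/5906 ≈ 30431.0 + 106.89*I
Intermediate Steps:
b(y) = 5 + y (b(y) = 3 + ((-1 + y) + 3) = 3 + (2 + y) = 5 + y)
k(l, a) = l + a*l
c = 4971/5906 (c = -4971*(-1/5906) = 4971/5906 ≈ 0.84169)
(31306 + k(-175, b(f(-1)))) + √(L + c) = (31306 - 175*(1 + (5 - 1))) + √(-11426 + 4971/5906) = (31306 - 175*(1 + 4)) + √(-67476985/5906) = (31306 - 175*5) + I*√398519073410/5906 = (31306 - 875) + I*√398519073410/5906 = 30431 + I*√398519073410/5906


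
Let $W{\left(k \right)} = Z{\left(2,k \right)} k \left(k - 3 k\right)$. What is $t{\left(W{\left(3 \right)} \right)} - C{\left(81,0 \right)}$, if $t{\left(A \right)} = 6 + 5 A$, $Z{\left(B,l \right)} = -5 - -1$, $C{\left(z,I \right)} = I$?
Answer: $366$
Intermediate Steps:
$Z{\left(B,l \right)} = -4$ ($Z{\left(B,l \right)} = -5 + 1 = -4$)
$W{\left(k \right)} = 8 k^{2}$ ($W{\left(k \right)} = - 4 k \left(k - 3 k\right) = - 4 k \left(- 2 k\right) = 8 k^{2}$)
$t{\left(W{\left(3 \right)} \right)} - C{\left(81,0 \right)} = \left(6 + 5 \cdot 8 \cdot 3^{2}\right) - 0 = \left(6 + 5 \cdot 8 \cdot 9\right) + 0 = \left(6 + 5 \cdot 72\right) + 0 = \left(6 + 360\right) + 0 = 366 + 0 = 366$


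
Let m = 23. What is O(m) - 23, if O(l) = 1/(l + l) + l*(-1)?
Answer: -2115/46 ≈ -45.978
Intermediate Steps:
O(l) = 1/(2*l) - l
O(m) - 23 = ((1/2)/23 - 1*23) - 23 = ((1/2)*(1/23) - 23) - 23 = (1/46 - 23) - 23 = -1057/46 - 23 = -2115/46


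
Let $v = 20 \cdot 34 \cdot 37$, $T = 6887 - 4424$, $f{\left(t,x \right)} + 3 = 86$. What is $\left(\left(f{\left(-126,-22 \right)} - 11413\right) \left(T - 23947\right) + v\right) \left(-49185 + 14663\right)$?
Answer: $-8403997015360$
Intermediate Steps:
$f{\left(t,x \right)} = 83$ ($f{\left(t,x \right)} = -3 + 86 = 83$)
$T = 2463$
$v = 25160$ ($v = 680 \cdot 37 = 25160$)
$\left(\left(f{\left(-126,-22 \right)} - 11413\right) \left(T - 23947\right) + v\right) \left(-49185 + 14663\right) = \left(\left(83 - 11413\right) \left(2463 - 23947\right) + 25160\right) \left(-49185 + 14663\right) = \left(\left(-11330\right) \left(-21484\right) + 25160\right) \left(-34522\right) = \left(243413720 + 25160\right) \left(-34522\right) = 243438880 \left(-34522\right) = -8403997015360$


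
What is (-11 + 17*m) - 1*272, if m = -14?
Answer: -521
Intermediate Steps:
(-11 + 17*m) - 1*272 = (-11 + 17*(-14)) - 1*272 = (-11 - 238) - 272 = -249 - 272 = -521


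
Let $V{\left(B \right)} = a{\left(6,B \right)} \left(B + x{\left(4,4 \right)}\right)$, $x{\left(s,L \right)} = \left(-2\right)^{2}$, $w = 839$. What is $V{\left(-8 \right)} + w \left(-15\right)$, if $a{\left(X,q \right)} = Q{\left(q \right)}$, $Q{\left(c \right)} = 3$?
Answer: $-12597$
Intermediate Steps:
$a{\left(X,q \right)} = 3$
$x{\left(s,L \right)} = 4$
$V{\left(B \right)} = 12 + 3 B$ ($V{\left(B \right)} = 3 \left(B + 4\right) = 3 \left(4 + B\right) = 12 + 3 B$)
$V{\left(-8 \right)} + w \left(-15\right) = \left(12 + 3 \left(-8\right)\right) + 839 \left(-15\right) = \left(12 - 24\right) - 12585 = -12 - 12585 = -12597$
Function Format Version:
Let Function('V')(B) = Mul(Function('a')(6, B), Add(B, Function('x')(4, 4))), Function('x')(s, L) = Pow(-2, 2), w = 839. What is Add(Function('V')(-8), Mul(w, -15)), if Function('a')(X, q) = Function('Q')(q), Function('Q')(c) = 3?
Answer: -12597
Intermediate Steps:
Function('a')(X, q) = 3
Function('x')(s, L) = 4
Function('V')(B) = Add(12, Mul(3, B)) (Function('V')(B) = Mul(3, Add(B, 4)) = Mul(3, Add(4, B)) = Add(12, Mul(3, B)))
Add(Function('V')(-8), Mul(w, -15)) = Add(Add(12, Mul(3, -8)), Mul(839, -15)) = Add(Add(12, -24), -12585) = Add(-12, -12585) = -12597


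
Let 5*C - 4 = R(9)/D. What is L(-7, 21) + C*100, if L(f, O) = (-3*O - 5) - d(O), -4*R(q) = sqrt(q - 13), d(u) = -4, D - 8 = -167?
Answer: 16 + 10*I/159 ≈ 16.0 + 0.062893*I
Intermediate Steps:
D = -159 (D = 8 - 167 = -159)
R(q) = -sqrt(-13 + q)/4 (R(q) = -sqrt(q - 13)/4 = -sqrt(-13 + q)/4)
L(f, O) = -1 - 3*O (L(f, O) = (-3*O - 5) - 1*(-4) = (-5 - 3*O) + 4 = -1 - 3*O)
C = 4/5 + I/1590 (C = 4/5 + (-sqrt(-13 + 9)/4/(-159))/5 = 4/5 + (-I/2*(-1/159))/5 = 4/5 + (I/318)/5 = 4/5 + I/1590 ≈ 0.8 + 0.00062893*I)
L(-7, 21) + C*100 = (-1 - 3*21) + (4/5 + I/1590)*100 = (-1 - 63) + (80 + 10*I/159) = -64 + (80 + 10*I/159) = 16 + 10*I/159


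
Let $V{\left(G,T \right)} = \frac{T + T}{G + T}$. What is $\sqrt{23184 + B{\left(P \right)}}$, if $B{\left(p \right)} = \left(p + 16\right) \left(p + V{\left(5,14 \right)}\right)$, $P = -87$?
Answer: $\frac{\sqrt{10561549}}{19} \approx 171.04$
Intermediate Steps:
$V{\left(G,T \right)} = \frac{2 T}{G + T}$
$B{\left(p \right)} = \left(16 + p\right) \left(\frac{28}{19} + p\right)$ ($B{\left(p \right)} = \left(p + 16\right) \left(p + 2 \cdot 14 \frac{1}{5 + 14}\right) = \left(16 + p\right) \left(p + 2 \cdot 14 \cdot \frac{1}{19}\right) = \left(16 + p\right) \left(p + \frac{28}{19}\right) = \left(16 + p\right) \left(\frac{28}{19} + p\right)$)
$\sqrt{23184 + B{\left(P \right)}} = \sqrt{23184 + \left(\frac{448}{19} + \left(-87\right)^{2} + \frac{332}{19} \left(-87\right)\right)} = \sqrt{23184 + \left(\frac{448}{19} + 7569 - \frac{28884}{19}\right)} = \sqrt{23184 + \frac{115375}{19}} = \sqrt{\frac{555871}{19}} = \frac{\sqrt{10561549}}{19}$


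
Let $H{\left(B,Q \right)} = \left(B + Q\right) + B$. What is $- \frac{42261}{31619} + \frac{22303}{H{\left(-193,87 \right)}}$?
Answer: $- \frac{717834596}{9454081} \approx -75.929$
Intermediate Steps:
$H{\left(B,Q \right)} = Q + 2 B$
$- \frac{42261}{31619} + \frac{22303}{H{\left(-193,87 \right)}} = - \frac{42261}{31619} + \frac{22303}{87 + 2 \left(-193\right)} = \left(-42261\right) \frac{1}{31619} + \frac{22303}{87 - 386} = - \frac{42261}{31619} + \frac{22303}{-299} = - \frac{42261}{31619} + 22303 \left(- \frac{1}{299}\right) = - \frac{42261}{31619} - \frac{22303}{299} = - \frac{717834596}{9454081}$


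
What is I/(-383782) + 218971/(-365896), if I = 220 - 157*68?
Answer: -40105659873/70212149336 ≈ -0.57121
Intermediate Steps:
I = -10456 (I = 220 - 10676 = -10456)
I/(-383782) + 218971/(-365896) = -10456/(-383782) + 218971/(-365896) = -10456*(-1/383782) + 218971*(-1/365896) = 5228/191891 - 218971/365896 = -40105659873/70212149336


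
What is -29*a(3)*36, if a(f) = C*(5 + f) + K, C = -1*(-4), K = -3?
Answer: -30276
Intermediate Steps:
C = 4
a(f) = 17 + 4*f (a(f) = 4*(5 + f) - 3 = (20 + 4*f) - 3 = 17 + 4*f)
-29*a(3)*36 = -29*(17 + 4*3)*36 = -29*(17 + 12)*36 = -29*29*36 = -841*36 = -30276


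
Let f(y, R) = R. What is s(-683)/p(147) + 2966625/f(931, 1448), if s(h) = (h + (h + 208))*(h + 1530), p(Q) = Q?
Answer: -46863913/10136 ≈ -4623.5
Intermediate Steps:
s(h) = (208 + 2*h)*(1530 + h) (s(h) = (h + (208 + h))*(1530 + h) = (208 + 2*h)*(1530 + h))
s(-683)/p(147) + 2966625/f(931, 1448) = (318240 + 2*(-683)**2 + 3268*(-683))/147 + 2966625/1448 = (318240 + 2*466489 - 2232044)*(1/147) + 2966625*(1/1448) = (318240 + 932978 - 2232044)*(1/147) + 2966625/1448 = -980826*1/147 + 2966625/1448 = -46706/7 + 2966625/1448 = -46863913/10136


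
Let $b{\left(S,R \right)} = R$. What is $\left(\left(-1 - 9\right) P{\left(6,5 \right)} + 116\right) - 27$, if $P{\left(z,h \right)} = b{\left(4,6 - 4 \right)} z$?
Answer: $-31$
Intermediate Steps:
$P{\left(z,h \right)} = 2 z$ ($P{\left(z,h \right)} = \left(6 - 4\right) z = 2 z$)
$\left(\left(-1 - 9\right) P{\left(6,5 \right)} + 116\right) - 27 = \left(\left(-1 - 9\right) 2 \cdot 6 + 116\right) - 27 = \left(\left(-10\right) 12 + 116\right) - 27 = \left(-120 + 116\right) - 27 = -4 - 27 = -31$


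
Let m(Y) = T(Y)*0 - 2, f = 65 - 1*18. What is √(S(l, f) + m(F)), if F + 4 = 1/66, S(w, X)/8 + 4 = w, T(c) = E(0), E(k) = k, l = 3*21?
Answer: √470 ≈ 21.679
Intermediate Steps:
l = 63
T(c) = 0
f = 47 (f = 65 - 18 = 47)
S(w, X) = -32 + 8*w
F = -263/66 (F = -4 + 1/66 = -263/66 ≈ -3.9848)
m(Y) = -2 (m(Y) = 0*0 - 2 = 0 - 2 = -2)
√(S(l, f) + m(F)) = √((-32 + 8*63) - 2) = √((-32 + 504) - 2) = √(472 - 2) = √470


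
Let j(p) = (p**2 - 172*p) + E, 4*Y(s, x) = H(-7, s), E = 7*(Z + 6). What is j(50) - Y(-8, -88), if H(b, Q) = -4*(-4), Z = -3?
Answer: -6083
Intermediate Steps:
E = 21 (E = 7*(-3 + 6) = 7*3 = 21)
H(b, Q) = 16 (H(b, Q) = -1*(-16) = 16)
Y(s, x) = 4 (Y(s, x) = (1/4)*16 = 4)
j(p) = 21 + p**2 - 172*p (j(p) = (p**2 - 172*p) + 21 = 21 + p**2 - 172*p)
j(50) - Y(-8, -88) = (21 + 50**2 - 172*50) - 1*4 = (21 + 2500 - 8600) - 4 = -6079 - 4 = -6083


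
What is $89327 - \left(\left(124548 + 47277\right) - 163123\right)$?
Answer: $80625$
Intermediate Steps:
$89327 - \left(\left(124548 + 47277\right) - 163123\right) = 89327 - \left(171825 - 163123\right) = 89327 - 8702 = 80625$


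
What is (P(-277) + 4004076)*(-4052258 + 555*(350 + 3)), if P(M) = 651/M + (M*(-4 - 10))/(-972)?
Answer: -2078707187761211569/134622 ≈ -1.5441e+13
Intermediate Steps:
P(M) = 651/M + 7*M/486 (P(M) = 651/M + (M*(-14))*(-1/972) = 651/M - 14*M*(-1/972) = 651/M + 7*M/486)
(P(-277) + 4004076)*(-4052258 + 555*(350 + 3)) = ((651/(-277) + (7/486)*(-277)) + 4004076)*(-4052258 + 555*(350 + 3)) = ((651*(-1/277) - 1939/486) + 4004076)*(-4052258 + 555*353) = ((-651/277 - 1939/486) + 4004076)*(-4052258 + 195915) = (-853489/134622 + 4004076)*(-3856343) = (539035865783/134622)*(-3856343) = -2078707187761211569/134622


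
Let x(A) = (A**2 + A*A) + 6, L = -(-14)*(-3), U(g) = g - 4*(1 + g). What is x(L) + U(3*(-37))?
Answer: 3863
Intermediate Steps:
U(g) = -4 - 3*g (U(g) = g - (4 + 4*g) = g + (-4 - 4*g) = -4 - 3*g)
L = -42 (L = -7*6 = -42)
x(A) = 6 + 2*A**2 (x(A) = (A**2 + A**2) + 6 = 2*A**2 + 6 = 6 + 2*A**2)
x(L) + U(3*(-37)) = (6 + 2*(-42)**2) + (-4 - 9*(-37)) = (6 + 2*1764) + (-4 - 3*(-111)) = (6 + 3528) + (-4 + 333) = 3534 + 329 = 3863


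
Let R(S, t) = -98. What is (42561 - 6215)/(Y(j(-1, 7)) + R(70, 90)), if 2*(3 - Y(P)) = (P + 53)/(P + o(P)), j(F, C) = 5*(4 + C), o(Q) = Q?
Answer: -999515/2626 ≈ -380.62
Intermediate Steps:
j(F, C) = 20 + 5*C
Y(P) = 3 - (53 + P)/(4*P) (Y(P) = 3 - (P + 53)/(2*(P + P)) = 3 - (53 + P)/(2*(2*P)) = 3 - (53 + P)*1/(2*P)/2 = 3 - (53 + P)/(4*P))
(42561 - 6215)/(Y(j(-1, 7)) + R(70, 90)) = (42561 - 6215)/((-53 + 11*(20 + 5*7))/(4*(20 + 5*7)) - 98) = 36346/((-53 + 11*(20 + 35))/(4*(20 + 35)) - 98) = 36346/((¼)*(-53 + 11*55)/55 - 98) = 36346/((¼)*(1/55)*(-53 + 605) - 98) = 36346/((¼)*(1/55)*552 - 98) = 36346/(138/55 - 98) = 36346/(-5252/55) = 36346*(-55/5252) = -999515/2626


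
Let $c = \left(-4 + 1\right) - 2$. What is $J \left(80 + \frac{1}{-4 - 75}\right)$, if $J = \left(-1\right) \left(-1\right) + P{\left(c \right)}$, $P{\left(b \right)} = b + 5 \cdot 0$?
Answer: $- \frac{25276}{79} \approx -319.95$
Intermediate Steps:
$c = -5$ ($c = -3 - 2 = -5$)
$P{\left(b \right)} = b$ ($P{\left(b \right)} = b + 0 = b$)
$J = -4$ ($J = \left(-1\right) \left(-1\right) - 5 = 1 - 5 = -4$)
$J \left(80 + \frac{1}{-4 - 75}\right) = - 4 \left(80 + \frac{1}{-4 - 75}\right) = - 4 \left(80 + \frac{1}{-79}\right) = - 4 \left(80 - \frac{1}{79}\right) = \left(-4\right) \frac{6319}{79} = - \frac{25276}{79}$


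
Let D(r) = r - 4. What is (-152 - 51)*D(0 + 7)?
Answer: -609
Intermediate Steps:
D(r) = -4 + r
(-152 - 51)*D(0 + 7) = (-152 - 51)*(-4 + (0 + 7)) = -203*(-4 + 7) = -203*3 = -609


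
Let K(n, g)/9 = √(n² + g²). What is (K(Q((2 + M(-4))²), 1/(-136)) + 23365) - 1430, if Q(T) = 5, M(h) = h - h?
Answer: 21935 + 9*√462401/136 ≈ 21980.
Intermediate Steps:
M(h) = 0
K(n, g) = 9*√(g² + n²) (K(n, g) = 9*√(n² + g²) = 9*√(g² + n²))
(K(Q((2 + M(-4))²), 1/(-136)) + 23365) - 1430 = (9*√((1/(-136))² + 5²) + 23365) - 1430 = (9*√((-1/136)² + 25) + 23365) - 1430 = (9*√(1/18496 + 25) + 23365) - 1430 = (9*√(462401/18496) + 23365) - 1430 = (9*(√462401/136) + 23365) - 1430 = (9*√462401/136 + 23365) - 1430 = (23365 + 9*√462401/136) - 1430 = 21935 + 9*√462401/136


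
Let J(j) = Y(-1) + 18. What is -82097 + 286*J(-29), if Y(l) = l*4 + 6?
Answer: -76377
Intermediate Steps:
Y(l) = 6 + 4*l (Y(l) = 4*l + 6 = 6 + 4*l)
J(j) = 20 (J(j) = (6 + 4*(-1)) + 18 = (6 - 4) + 18 = 2 + 18 = 20)
-82097 + 286*J(-29) = -82097 + 286*20 = -82097 + 5720 = -76377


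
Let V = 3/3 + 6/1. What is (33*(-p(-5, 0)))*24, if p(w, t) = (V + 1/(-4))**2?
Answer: -72171/2 ≈ -36086.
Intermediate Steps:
V = 7 (V = 3*(1/3) + 6*1 = 1 + 6 = 7)
p(w, t) = 729/16 (p(w, t) = (7 + 1/(-4))**2 = (7 - 1/4)**2 = (27/4)**2 = 729/16)
(33*(-p(-5, 0)))*24 = (33*(-1*729/16))*24 = (33*(-729/16))*24 = -24057/16*24 = -72171/2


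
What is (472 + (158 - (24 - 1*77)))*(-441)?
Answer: -301203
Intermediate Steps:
(472 + (158 - (24 - 1*77)))*(-441) = (472 + (158 - (24 - 77)))*(-441) = (472 + (158 - 1*(-53)))*(-441) = (472 + (158 + 53))*(-441) = (472 + 211)*(-441) = 683*(-441) = -301203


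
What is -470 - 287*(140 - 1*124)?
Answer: -5062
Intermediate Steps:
-470 - 287*(140 - 1*124) = -470 - 287*(140 - 124) = -470 - 287*16 = -470 - 4592 = -5062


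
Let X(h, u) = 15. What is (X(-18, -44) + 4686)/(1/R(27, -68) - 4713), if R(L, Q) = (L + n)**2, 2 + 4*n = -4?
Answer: -12227301/12258509 ≈ -0.99745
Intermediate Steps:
n = -3/2 (n = -1/2 + (1/4)*(-4) = -1/2 - 1 = -3/2 ≈ -1.5000)
R(L, Q) = (-3/2 + L)**2 (R(L, Q) = (L - 3/2)**2 = (-3/2 + L)**2)
(X(-18, -44) + 4686)/(1/R(27, -68) - 4713) = (15 + 4686)/(1/((-3 + 2*27)**2/4) - 4713) = 4701/(1/((-3 + 54)**2/4) - 4713) = 4701/(1/((1/4)*51**2) - 4713) = 4701/(1/((1/4)*2601) - 4713) = 4701/(1/(2601/4) - 4713) = 4701/(4/2601 - 4713) = 4701/(-12258509/2601) = 4701*(-2601/12258509) = -12227301/12258509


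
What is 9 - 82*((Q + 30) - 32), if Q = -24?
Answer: 2141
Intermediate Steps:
9 - 82*((Q + 30) - 32) = 9 - 82*((-24 + 30) - 32) = 9 - 82*(6 - 32) = 9 - 82*(-26) = 9 + 2132 = 2141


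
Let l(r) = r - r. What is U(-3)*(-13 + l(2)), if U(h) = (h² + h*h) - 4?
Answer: -182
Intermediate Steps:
U(h) = -4 + 2*h² (U(h) = (h² + h²) - 4 = 2*h² - 4 = -4 + 2*h²)
l(r) = 0
U(-3)*(-13 + l(2)) = (-4 + 2*(-3)²)*(-13 + 0) = (-4 + 2*9)*(-13) = (-4 + 18)*(-13) = 14*(-13) = -182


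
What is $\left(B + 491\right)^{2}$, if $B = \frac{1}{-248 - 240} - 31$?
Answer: $\frac{50390821441}{238144} \approx 2.116 \cdot 10^{5}$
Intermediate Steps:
$B = - \frac{15129}{488}$ ($B = \frac{1}{-488} - 31 = - \frac{1}{488} - 31 = - \frac{15129}{488} \approx -31.002$)
$\left(B + 491\right)^{2} = \left(- \frac{15129}{488} + 491\right)^{2} = \left(\frac{224479}{488}\right)^{2} = \frac{50390821441}{238144}$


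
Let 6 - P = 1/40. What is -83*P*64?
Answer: -158696/5 ≈ -31739.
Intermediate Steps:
P = 239/40 (P = 6 - 1/40 = 239/40 ≈ 5.9750)
-83*P*64 = -83*239/40*64 = -19837/40*64 = -158696/5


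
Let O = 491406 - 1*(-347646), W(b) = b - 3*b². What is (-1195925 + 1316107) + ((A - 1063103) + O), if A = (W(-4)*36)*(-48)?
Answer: -14013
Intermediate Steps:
W(b) = b - 3*b²
O = 839052 (O = 491406 + 347646 = 839052)
A = 89856 (A = (-4*(1 - 3*(-4))*36)*(-48) = (-4*(1 + 12)*36)*(-48) = (-4*13*36)*(-48) = -52*36*(-48) = -1872*(-48) = 89856)
(-1195925 + 1316107) + ((A - 1063103) + O) = (-1195925 + 1316107) + ((89856 - 1063103) + 839052) = 120182 + (-973247 + 839052) = 120182 - 134195 = -14013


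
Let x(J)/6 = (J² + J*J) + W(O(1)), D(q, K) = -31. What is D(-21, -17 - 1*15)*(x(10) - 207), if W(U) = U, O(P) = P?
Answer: -30969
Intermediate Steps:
x(J) = 6 + 12*J² (x(J) = 6*((J² + J*J) + 1) = 6*((J² + J²) + 1) = 6*(2*J² + 1) = 6*(1 + 2*J²) = 6 + 12*J²)
D(-21, -17 - 1*15)*(x(10) - 207) = -31*((6 + 12*10²) - 207) = -31*((6 + 12*100) - 207) = -31*((6 + 1200) - 207) = -31*(1206 - 207) = -31*999 = -30969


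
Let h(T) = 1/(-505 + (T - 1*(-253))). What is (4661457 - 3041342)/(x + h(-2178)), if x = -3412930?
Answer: -3936879450/8293419901 ≈ -0.47470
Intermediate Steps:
h(T) = 1/(-252 + T) (h(T) = 1/(-505 + (T + 253)) = 1/(-505 + (253 + T)) = 1/(-252 + T))
(4661457 - 3041342)/(x + h(-2178)) = (4661457 - 3041342)/(-3412930 + 1/(-252 - 2178)) = 1620115/(-3412930 + 1/(-2430)) = 1620115/(-3412930 - 1/2430) = 1620115/(-8293419901/2430) = 1620115*(-2430/8293419901) = -3936879450/8293419901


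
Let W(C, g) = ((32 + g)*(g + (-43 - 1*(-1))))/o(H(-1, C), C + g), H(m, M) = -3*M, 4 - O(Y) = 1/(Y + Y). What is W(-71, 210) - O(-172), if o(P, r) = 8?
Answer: 1746831/344 ≈ 5078.0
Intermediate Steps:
O(Y) = 4 - 1/(2*Y) (O(Y) = 4 - 1/(Y + Y) = 4 - 1/(2*Y))
W(C, g) = (-42 + g)*(32 + g)/8 (W(C, g) = ((32 + g)*(g + (-43 - 1*(-1))))/8 = ((32 + g)*(g + (-43 + 1)))*(⅛) = ((32 + g)*(g - 42))*(⅛) = ((32 + g)*(-42 + g))*(⅛) = ((-42 + g)*(32 + g))*(⅛) = (-42 + g)*(32 + g)/8)
W(-71, 210) - O(-172) = (-168 - 5/4*210 + (⅛)*210²) - (4 - ½/(-172)) = (-168 - 525/2 + (⅛)*44100) - (4 - ½*(-1/172)) = (-168 - 525/2 + 11025/2) - (4 + 1/344) = 5082 - 1*1377/344 = 5082 - 1377/344 = 1746831/344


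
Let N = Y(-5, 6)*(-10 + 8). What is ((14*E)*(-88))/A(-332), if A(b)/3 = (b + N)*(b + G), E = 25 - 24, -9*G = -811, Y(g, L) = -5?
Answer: -264/50071 ≈ -0.0052725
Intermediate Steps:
G = 811/9 (G = -⅑*(-811) = 811/9 ≈ 90.111)
E = 1
N = 10 (N = -5*(-10 + 8) = -5*(-2) = 10)
A(b) = 3*(10 + b)*(811/9 + b) (A(b) = 3*((b + 10)*(b + 811/9)) = 3*((10 + b)*(811/9 + b)) = 3*(10 + b)*(811/9 + b))
((14*E)*(-88))/A(-332) = ((14*1)*(-88))/(8110/3 + 3*(-332)² + (901/3)*(-332)) = (14*(-88))/(8110/3 + 3*110224 - 299132/3) = -1232/(8110/3 + 330672 - 299132/3) = -1232/700994/3 = -1232*3/700994 = -264/50071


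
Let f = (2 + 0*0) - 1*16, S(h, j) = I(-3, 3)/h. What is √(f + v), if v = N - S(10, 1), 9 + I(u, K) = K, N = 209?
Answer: √4890/5 ≈ 13.986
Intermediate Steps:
I(u, K) = -9 + K
S(h, j) = -6/h (S(h, j) = (-9 + 3)/h = -6/h)
f = -14 (f = (2 + 0) - 16 = 2 - 16 = -14)
v = 1048/5 (v = 209 - (-6)/10 = 209 - 1*(-⅗) = 209 + ⅗ = 1048/5 ≈ 209.60)
√(f + v) = √(-14 + 1048/5) = √(978/5) = √4890/5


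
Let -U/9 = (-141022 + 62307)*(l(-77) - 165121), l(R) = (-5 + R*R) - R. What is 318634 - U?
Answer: 112726495834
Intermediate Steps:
l(R) = -5 + R² - R (l(R) = (-5 + R²) - R = -5 + R² - R)
U = -112726177200 (U = -9*(-141022 + 62307)*((-5 + (-77)² - 1*(-77)) - 165121) = -(-708435)*((-5 + 5929 + 77) - 165121) = -(-708435)*(6001 - 165121) = -(-708435)*(-159120) = -9*12525130800 = -112726177200)
318634 - U = 318634 - 1*(-112726177200) = 318634 + 112726177200 = 112726495834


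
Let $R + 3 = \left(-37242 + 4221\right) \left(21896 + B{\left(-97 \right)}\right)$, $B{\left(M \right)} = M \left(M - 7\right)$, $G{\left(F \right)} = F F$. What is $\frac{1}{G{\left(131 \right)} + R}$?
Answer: $- \frac{1}{1056126506} \approx -9.4686 \cdot 10^{-10}$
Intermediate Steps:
$G{\left(F \right)} = F^{2}$
$B{\left(M \right)} = M \left(-7 + M\right)$
$R = -1056143667$ ($R = -3 + \left(-37242 + 4221\right) \left(21896 - 97 \left(-7 - 97\right)\right) = -3 - 33021 \left(21896 - -10088\right) = -3 - 33021 \left(21896 + 10088\right) = -3 - 1056143664 = -1056143667$)
$\frac{1}{G{\left(131 \right)} + R} = \frac{1}{131^{2} - 1056143667} = \frac{1}{17161 - 1056143667} = \frac{1}{-1056126506} = - \frac{1}{1056126506}$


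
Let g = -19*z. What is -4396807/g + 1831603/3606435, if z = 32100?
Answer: 10575634469/1370445300 ≈ 7.7169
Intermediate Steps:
g = -609900 (g = -19*32100 = -609900)
-4396807/g + 1831603/3606435 = -4396807/(-609900) + 1831603/3606435 = -4396807*(-1/609900) + 1831603*(1/3606435) = 4396807/609900 + 1831603/3606435 = 10575634469/1370445300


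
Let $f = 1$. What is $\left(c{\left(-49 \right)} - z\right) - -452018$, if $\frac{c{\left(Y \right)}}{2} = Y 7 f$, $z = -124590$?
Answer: $575922$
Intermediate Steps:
$c{\left(Y \right)} = 14 Y$ ($c{\left(Y \right)} = 2 Y 7 \cdot 1 = 2 \cdot 7 Y 1 = 2 \cdot 7 Y = 14 Y$)
$\left(c{\left(-49 \right)} - z\right) - -452018 = \left(14 \left(-49\right) - -124590\right) - -452018 = \left(-686 + 124590\right) + 452018 = 123904 + 452018 = 575922$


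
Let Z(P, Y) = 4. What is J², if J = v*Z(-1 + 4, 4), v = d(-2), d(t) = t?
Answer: 64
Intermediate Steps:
v = -2
J = -8 (J = -2*4 = -8)
J² = (-8)² = 64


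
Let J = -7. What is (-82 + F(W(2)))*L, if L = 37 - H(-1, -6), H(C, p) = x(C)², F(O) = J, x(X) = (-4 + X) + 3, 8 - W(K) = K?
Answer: -2937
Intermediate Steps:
W(K) = 8 - K
x(X) = -1 + X
F(O) = -7
H(C, p) = (-1 + C)²
L = 33 (L = 37 - (-1 - 1)² = 37 - 1*(-2)² = 37 - 1*4 = 37 - 4 = 33)
(-82 + F(W(2)))*L = (-82 - 7)*33 = -89*33 = -2937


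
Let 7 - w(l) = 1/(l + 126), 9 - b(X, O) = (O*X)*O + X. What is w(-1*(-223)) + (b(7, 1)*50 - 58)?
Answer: -105050/349 ≈ -301.00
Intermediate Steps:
b(X, O) = 9 - X - X*O**2 (b(X, O) = 9 - ((O*X)*O + X) = 9 - (X*O**2 + X) = 9 - (X + X*O**2) = 9 + (-X - X*O**2) = 9 - X - X*O**2)
w(l) = 7 - 1/(126 + l) (w(l) = 7 - 1/(l + 126) = 7 - 1/(126 + l))
w(-1*(-223)) + (b(7, 1)*50 - 58) = (881 + 7*(-1*(-223)))/(126 - 1*(-223)) + ((9 - 1*7 - 1*7*1**2)*50 - 58) = (881 + 7*223)/(126 + 223) + ((9 - 7 - 1*7*1)*50 - 58) = (881 + 1561)/349 + ((9 - 7 - 7)*50 - 58) = (1/349)*2442 + (-5*50 - 58) = 2442/349 + (-250 - 58) = 2442/349 - 308 = -105050/349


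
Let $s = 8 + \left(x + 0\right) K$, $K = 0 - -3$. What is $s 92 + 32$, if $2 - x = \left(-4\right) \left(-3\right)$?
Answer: $-1992$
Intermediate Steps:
$x = -10$ ($x = 2 - \left(-4\right) \left(-3\right) = 2 - 12 = -10$)
$K = 3$ ($K = 0 + 3 = 3$)
$s = -22$ ($s = 8 + \left(-10 + 0\right) 3 = 8 - 30 = -22$)
$s 92 + 32 = \left(-22\right) 92 + 32 = -2024 + 32 = -1992$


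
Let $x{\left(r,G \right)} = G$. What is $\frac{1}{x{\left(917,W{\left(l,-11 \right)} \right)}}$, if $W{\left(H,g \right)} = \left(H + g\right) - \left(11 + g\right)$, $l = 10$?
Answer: $-1$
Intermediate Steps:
$W{\left(H,g \right)} = -11 + H$
$\frac{1}{x{\left(917,W{\left(l,-11 \right)} \right)}} = \frac{1}{-11 + 10} = \frac{1}{-1} = -1$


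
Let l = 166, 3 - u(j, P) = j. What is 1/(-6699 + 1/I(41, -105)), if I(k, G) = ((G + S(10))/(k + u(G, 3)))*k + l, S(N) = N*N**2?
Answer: -61429/411512722 ≈ -0.00014928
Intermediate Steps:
S(N) = N**3
u(j, P) = 3 - j
I(k, G) = 166 + k*(1000 + G)/(3 + k - G) (I(k, G) = ((G + 10**3)/(k + (3 - G)))*k + 166 = ((G + 1000)/(3 + k - G))*k + 166 = ((1000 + G)/(3 + k - G))*k + 166 = k*(1000 + G)/(3 + k - G) + 166 = 166 + k*(1000 + G)/(3 + k - G))
1/(-6699 + 1/I(41, -105)) = 1/(-6699 + 1/((498 - 166*(-105) + 1166*41 - 105*41)/(3 + 41 - 1*(-105)))) = 1/(-6699 + 1/((498 + 17430 + 47806 - 4305)/(3 + 41 + 105))) = 1/(-6699 + 1/(61429/149)) = 1/(-6699 + 149/61429) = 1/(-411512722/61429) = -61429/411512722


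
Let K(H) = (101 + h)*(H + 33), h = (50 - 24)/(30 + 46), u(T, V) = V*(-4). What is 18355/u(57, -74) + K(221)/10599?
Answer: 3841115047/59608776 ≈ 64.439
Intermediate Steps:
u(T, V) = -4*V
h = 13/38 (h = 26/76 = 26*(1/76) = 13/38 ≈ 0.34211)
K(H) = 127083/38 + 3851*H/38 (K(H) = (101 + 13/38)*(H + 33) = 3851*(33 + H)/38 = 127083/38 + 3851*H/38)
18355/u(57, -74) + K(221)/10599 = 18355/((-4*(-74))) + (127083/38 + (3851/38)*221)/10599 = 18355/296 + (127083/38 + 851071/38)*(1/10599) = 18355*(1/296) + (489077/19)*(1/10599) = 18355/296 + 489077/201381 = 3841115047/59608776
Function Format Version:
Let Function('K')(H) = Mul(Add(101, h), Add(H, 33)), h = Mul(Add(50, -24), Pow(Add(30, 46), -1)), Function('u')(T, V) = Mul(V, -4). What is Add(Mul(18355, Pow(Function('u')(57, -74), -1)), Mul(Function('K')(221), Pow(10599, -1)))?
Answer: Rational(3841115047, 59608776) ≈ 64.439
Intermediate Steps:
Function('u')(T, V) = Mul(-4, V)
h = Rational(13, 38) (h = Mul(26, Pow(76, -1)) = Mul(26, Rational(1, 76)) = Rational(13, 38) ≈ 0.34211)
Function('K')(H) = Add(Rational(127083, 38), Mul(Rational(3851, 38), H)) (Function('K')(H) = Mul(Add(101, Rational(13, 38)), Add(H, 33)) = Mul(Rational(3851, 38), Add(33, H)) = Add(Rational(127083, 38), Mul(Rational(3851, 38), H)))
Add(Mul(18355, Pow(Function('u')(57, -74), -1)), Mul(Function('K')(221), Pow(10599, -1))) = Add(Mul(18355, Pow(Mul(-4, -74), -1)), Mul(Add(Rational(127083, 38), Mul(Rational(3851, 38), 221)), Pow(10599, -1))) = Add(Mul(18355, Pow(296, -1)), Mul(Add(Rational(127083, 38), Rational(851071, 38)), Rational(1, 10599))) = Add(Mul(18355, Rational(1, 296)), Mul(Rational(489077, 19), Rational(1, 10599))) = Add(Rational(18355, 296), Rational(489077, 201381)) = Rational(3841115047, 59608776)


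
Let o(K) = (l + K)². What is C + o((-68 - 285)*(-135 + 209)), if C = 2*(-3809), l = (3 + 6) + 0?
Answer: 681881151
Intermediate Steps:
l = 9 (l = 9 + 0 = 9)
o(K) = (9 + K)²
C = -7618
C + o((-68 - 285)*(-135 + 209)) = -7618 + (9 + (-68 - 285)*(-135 + 209))² = -7618 + (9 - 353*74)² = -7618 + (9 - 26122)² = -7618 + (-26113)² = -7618 + 681888769 = 681881151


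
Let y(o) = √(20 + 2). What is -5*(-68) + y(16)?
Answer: 340 + √22 ≈ 344.69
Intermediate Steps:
y(o) = √22
-5*(-68) + y(16) = -5*(-68) + √22 = 340 + √22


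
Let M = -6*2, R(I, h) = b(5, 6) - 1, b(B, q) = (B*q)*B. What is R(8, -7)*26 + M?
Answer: 3862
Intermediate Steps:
b(B, q) = q*B**2
R(I, h) = 149 (R(I, h) = 6*5**2 - 1 = 6*25 - 1 = 150 - 1 = 149)
M = -12
R(8, -7)*26 + M = 149*26 - 12 = 3874 - 12 = 3862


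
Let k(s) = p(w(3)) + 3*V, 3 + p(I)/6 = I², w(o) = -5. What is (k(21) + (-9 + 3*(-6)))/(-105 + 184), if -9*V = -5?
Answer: 320/237 ≈ 1.3502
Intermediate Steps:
V = 5/9 (V = -⅑*(-5) = 5/9 ≈ 0.55556)
p(I) = -18 + 6*I²
k(s) = 401/3 (k(s) = (-18 + 6*(-5)²) + 3*(5/9) = (-18 + 6*25) + 5/3 = (-18 + 150) + 5/3 = 132 + 5/3 = 401/3)
(k(21) + (-9 + 3*(-6)))/(-105 + 184) = (401/3 + (-9 + 3*(-6)))/(-105 + 184) = (401/3 + (-9 - 18))/79 = (401/3 - 27)*(1/79) = (320/3)*(1/79) = 320/237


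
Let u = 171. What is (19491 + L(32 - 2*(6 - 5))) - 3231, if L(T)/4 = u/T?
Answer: 81414/5 ≈ 16283.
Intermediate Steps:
L(T) = 684/T (L(T) = 4*(171/T) = 684/T)
(19491 + L(32 - 2*(6 - 5))) - 3231 = (19491 + 684/(32 - 2*(6 - 5))) - 3231 = (19491 + 684/(32 - 2)) - 3231 = (19491 + 684/30) - 3231 = (19491 + 684*(1/30)) - 3231 = (19491 + 114/5) - 3231 = 97569/5 - 3231 = 81414/5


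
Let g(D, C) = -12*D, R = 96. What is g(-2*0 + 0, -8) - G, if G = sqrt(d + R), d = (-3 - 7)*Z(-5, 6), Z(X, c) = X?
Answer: -sqrt(146) ≈ -12.083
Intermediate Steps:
d = 50 (d = (-3 - 7)*(-5) = -10*(-5) = 50)
G = sqrt(146) (G = sqrt(50 + 96) = sqrt(146) ≈ 12.083)
g(-2*0 + 0, -8) - G = -12*(-2*0 + 0) - sqrt(146) = -12*(0 + 0) - sqrt(146) = -12*0 - sqrt(146) = 0 - sqrt(146) = -sqrt(146)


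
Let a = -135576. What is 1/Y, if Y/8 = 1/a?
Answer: -16947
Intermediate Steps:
Y = -1/16947 (Y = 8/(-135576) = 8*(-1/135576) = -1/16947 ≈ -5.9007e-5)
1/Y = 1/(-1/16947) = -16947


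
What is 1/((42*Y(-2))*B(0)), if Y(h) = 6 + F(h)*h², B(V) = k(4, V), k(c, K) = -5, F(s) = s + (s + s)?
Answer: 1/3780 ≈ 0.00026455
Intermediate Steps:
F(s) = 3*s (F(s) = s + 2*s = 3*s)
B(V) = -5
Y(h) = 6 + 3*h³ (Y(h) = 6 + (3*h)*h² = 6 + 3*h³)
1/((42*Y(-2))*B(0)) = 1/((42*(6 + 3*(-2)³))*(-5)) = 1/((42*(6 + 3*(-8)))*(-5)) = 1/((42*(6 - 24))*(-5)) = 1/((42*(-18))*(-5)) = 1/(-756*(-5)) = 1/3780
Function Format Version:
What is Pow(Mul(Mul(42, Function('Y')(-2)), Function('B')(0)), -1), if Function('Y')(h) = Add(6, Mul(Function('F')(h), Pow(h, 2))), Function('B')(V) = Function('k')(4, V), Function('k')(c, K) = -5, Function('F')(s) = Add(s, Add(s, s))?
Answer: Rational(1, 3780) ≈ 0.00026455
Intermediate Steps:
Function('F')(s) = Mul(3, s) (Function('F')(s) = Add(s, Mul(2, s)) = Mul(3, s))
Function('B')(V) = -5
Function('Y')(h) = Add(6, Mul(3, Pow(h, 3))) (Function('Y')(h) = Add(6, Mul(Mul(3, h), Pow(h, 2))) = Add(6, Mul(3, Pow(h, 3))))
Pow(Mul(Mul(42, Function('Y')(-2)), Function('B')(0)), -1) = Pow(Mul(Mul(42, Add(6, Mul(3, Pow(-2, 3)))), -5), -1) = Pow(Mul(Mul(42, Add(6, Mul(3, -8))), -5), -1) = Pow(Mul(Mul(42, Add(6, -24)), -5), -1) = Pow(Mul(Mul(42, -18), -5), -1) = Pow(Mul(-756, -5), -1) = Pow(3780, -1) = Rational(1, 3780)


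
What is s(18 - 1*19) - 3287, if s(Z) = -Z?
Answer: -3286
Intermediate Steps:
s(18 - 1*19) - 3287 = -(18 - 1*19) - 3287 = -(18 - 19) - 3287 = -1*(-1) - 3287 = 1 - 3287 = -3286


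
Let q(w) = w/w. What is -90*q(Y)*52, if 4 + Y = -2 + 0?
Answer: -4680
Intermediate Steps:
Y = -6 (Y = -4 + (-2 + 0) = -4 - 2 = -6)
q(w) = 1
-90*q(Y)*52 = -90*1*52 = -90*52 = -4680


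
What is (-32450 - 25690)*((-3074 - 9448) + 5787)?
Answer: 391572900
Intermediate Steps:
(-32450 - 25690)*((-3074 - 9448) + 5787) = -58140*(-12522 + 5787) = -58140*(-6735) = 391572900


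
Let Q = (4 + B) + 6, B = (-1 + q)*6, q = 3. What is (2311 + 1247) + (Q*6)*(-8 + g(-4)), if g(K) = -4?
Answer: 1974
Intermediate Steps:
B = 12 (B = (-1 + 3)*6 = 2*6 = 12)
Q = 22 (Q = (4 + 12) + 6 = 16 + 6 = 22)
(2311 + 1247) + (Q*6)*(-8 + g(-4)) = (2311 + 1247) + (22*6)*(-8 - 4) = 3558 + 132*(-12) = 3558 - 1584 = 1974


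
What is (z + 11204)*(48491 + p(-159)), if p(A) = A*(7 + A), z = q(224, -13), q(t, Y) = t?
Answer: 830347052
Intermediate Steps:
z = 224
(z + 11204)*(48491 + p(-159)) = (224 + 11204)*(48491 - 159*(7 - 159)) = 11428*(48491 - 159*(-152)) = 11428*(48491 + 24168) = 11428*72659 = 830347052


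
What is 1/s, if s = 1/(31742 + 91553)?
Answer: 123295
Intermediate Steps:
s = 1/123295 ≈ 8.1106e-6
1/s = 1/(1/123295) = 123295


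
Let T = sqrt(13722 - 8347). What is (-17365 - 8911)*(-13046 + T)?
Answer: 342796696 - 131380*sqrt(215) ≈ 3.4087e+8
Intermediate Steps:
T = 5*sqrt(215) (T = sqrt(5375) = 5*sqrt(215) ≈ 73.314)
(-17365 - 8911)*(-13046 + T) = (-17365 - 8911)*(-13046 + 5*sqrt(215)) = -26276*(-13046 + 5*sqrt(215)) = 342796696 - 131380*sqrt(215)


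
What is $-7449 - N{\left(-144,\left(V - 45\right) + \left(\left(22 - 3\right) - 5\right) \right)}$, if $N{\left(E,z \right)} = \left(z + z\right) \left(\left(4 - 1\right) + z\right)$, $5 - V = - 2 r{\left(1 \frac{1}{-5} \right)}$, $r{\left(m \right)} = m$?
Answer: $- \frac{217113}{25} \approx -8684.5$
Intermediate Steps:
$V = \frac{23}{5}$ ($V = 5 - - 2 \cdot 1 \frac{1}{-5} = 5 - - 2 \cdot 1 \left(- \frac{1}{5}\right) = 5 - \left(-2\right) \left(- \frac{1}{5}\right) = 5 - \frac{2}{5} = \frac{23}{5} \approx 4.6$)
$N{\left(E,z \right)} = 2 z \left(3 + z\right)$
$-7449 - N{\left(-144,\left(V - 45\right) + \left(\left(22 - 3\right) - 5\right) \right)} = -7449 - 2 \left(\left(\frac{23}{5} - 45\right) + \left(\left(22 - 3\right) - 5\right)\right) \left(3 + \left(\left(\frac{23}{5} - 45\right) + \left(\left(22 - 3\right) - 5\right)\right)\right) = -7449 - 2 \left(- \frac{202}{5} + \left(19 - 5\right)\right) \left(3 + \left(- \frac{202}{5} + \left(19 - 5\right)\right)\right) = -7449 - 2 \left(- \frac{202}{5} + 14\right) \left(3 + \left(- \frac{202}{5} + 14\right)\right) = -7449 - 2 \left(- \frac{132}{5}\right) \left(3 - \frac{132}{5}\right) = -7449 - 2 \left(- \frac{132}{5}\right) \left(- \frac{117}{5}\right) = -7449 - \frac{30888}{25} = - \frac{217113}{25}$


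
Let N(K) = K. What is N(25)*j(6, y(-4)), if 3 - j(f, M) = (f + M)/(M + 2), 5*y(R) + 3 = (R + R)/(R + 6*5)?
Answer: -2150/87 ≈ -24.713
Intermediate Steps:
y(R) = -3/5 + 2*R/(5*(30 + R)) (y(R) = -3/5 + ((R + R)/(R + 6*5))/5 = -3/5 + ((2*R)/(R + 30))/5 = -3/5 + ((2*R)/(30 + R))/5 = -3/5 + (2*R/(30 + R))/5 = -3/5 + 2*R/(5*(30 + R)))
j(f, M) = 3 - (M + f)/(2 + M) (j(f, M) = 3 - (f + M)/(M + 2) = 3 - (M + f)/(2 + M))
N(25)*j(6, y(-4)) = 25*((6 - 1*6 + 2*((-90 - 1*(-4))/(5*(30 - 4))))/(2 + (-90 - 1*(-4))/(5*(30 - 4)))) = 25*((6 - 6 + 2*((1/5)*(-90 + 4)/26))/(2 + (1/5)*(-90 + 4)/26)) = 25*((6 - 6 + 2*((1/5)*(1/26)*(-86)))/(2 + (1/5)*(1/26)*(-86))) = 25*((6 - 6 + 2*(-43/65))/(2 - 43/65)) = 25*((6 - 6 - 86/65)/(87/65)) = 25*((65/87)*(-86/65)) = 25*(-86/87) = -2150/87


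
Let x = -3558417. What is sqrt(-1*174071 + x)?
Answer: 2*I*sqrt(933122) ≈ 1932.0*I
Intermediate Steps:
sqrt(-1*174071 + x) = sqrt(-1*174071 - 3558417) = sqrt(-174071 - 3558417) = sqrt(-3732488) = 2*I*sqrt(933122)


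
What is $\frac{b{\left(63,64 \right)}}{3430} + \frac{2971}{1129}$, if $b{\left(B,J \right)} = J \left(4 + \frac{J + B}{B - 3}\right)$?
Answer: $\frac{79743719}{29043525} \approx 2.7457$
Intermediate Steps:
$b{\left(B,J \right)} = J \left(4 + \frac{B + J}{-3 + B}\right)$
$\frac{b{\left(63,64 \right)}}{3430} + \frac{2971}{1129} = \frac{64 \frac{1}{-3 + 63} \left(-12 + 64 + 5 \cdot 63\right)}{3430} + \frac{2971}{1129} = \frac{64 \left(-12 + 64 + 315\right)}{60} \cdot \frac{1}{3430} + 2971 \cdot \frac{1}{1129} = 64 \cdot \frac{1}{60} \cdot 367 \cdot \frac{1}{3430} + \frac{2971}{1129} = \frac{5872}{15} \cdot \frac{1}{3430} + \frac{2971}{1129} = \frac{2936}{25725} + \frac{2971}{1129} = \frac{79743719}{29043525}$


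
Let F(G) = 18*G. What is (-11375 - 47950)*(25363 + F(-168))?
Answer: -1325261175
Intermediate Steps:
(-11375 - 47950)*(25363 + F(-168)) = (-11375 - 47950)*(25363 + 18*(-168)) = -59325*(25363 - 3024) = -59325*22339 = -1325261175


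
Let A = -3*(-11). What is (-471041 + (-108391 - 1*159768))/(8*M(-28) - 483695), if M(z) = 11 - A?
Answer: 739200/483871 ≈ 1.5277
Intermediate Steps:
A = 33
M(z) = -22 (M(z) = 11 - 1*33 = 11 - 33 = -22)
(-471041 + (-108391 - 1*159768))/(8*M(-28) - 483695) = (-471041 + (-108391 - 1*159768))/(8*(-22) - 483695) = (-471041 + (-108391 - 159768))/(-176 - 483695) = (-471041 - 268159)/(-483871) = -739200*(-1/483871) = 739200/483871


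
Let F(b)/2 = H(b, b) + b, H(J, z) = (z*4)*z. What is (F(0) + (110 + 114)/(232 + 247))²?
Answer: 50176/229441 ≈ 0.21869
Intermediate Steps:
H(J, z) = 4*z² (H(J, z) = (4*z)*z = 4*z²)
F(b) = 2*b + 8*b² (F(b) = 2*(4*b² + b) = 2*(b + 4*b²) = 2*b + 8*b²)
(F(0) + (110 + 114)/(232 + 247))² = (2*0*(1 + 4*0) + (110 + 114)/(232 + 247))² = (2*0*(1 + 0) + 224/479)² = (2*0*1 + 224*(1/479))² = (0 + 224/479)² = (224/479)² = 50176/229441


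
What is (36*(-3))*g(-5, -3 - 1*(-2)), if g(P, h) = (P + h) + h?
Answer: 756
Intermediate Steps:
g(P, h) = P + 2*h
(36*(-3))*g(-5, -3 - 1*(-2)) = (36*(-3))*(-5 + 2*(-3 - 1*(-2))) = -108*(-5 + 2*(-3 + 2)) = -108*(-5 + 2*(-1)) = -108*(-5 - 2) = -108*(-7) = 756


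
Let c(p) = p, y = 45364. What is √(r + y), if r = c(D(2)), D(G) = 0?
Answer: 2*√11341 ≈ 212.99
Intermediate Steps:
r = 0
√(r + y) = √(0 + 45364) = √45364 = 2*√11341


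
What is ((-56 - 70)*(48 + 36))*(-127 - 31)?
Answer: 1672272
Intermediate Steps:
((-56 - 70)*(48 + 36))*(-127 - 31) = -126*84*(-158) = -10584*(-158) = 1672272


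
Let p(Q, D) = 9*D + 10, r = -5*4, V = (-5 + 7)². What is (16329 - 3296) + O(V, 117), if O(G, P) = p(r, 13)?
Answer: 13160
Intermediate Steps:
V = 4 (V = 2² = 4)
r = -20
p(Q, D) = 10 + 9*D
O(G, P) = 127 (O(G, P) = 10 + 9*13 = 10 + 117 = 127)
(16329 - 3296) + O(V, 117) = (16329 - 3296) + 127 = 13033 + 127 = 13160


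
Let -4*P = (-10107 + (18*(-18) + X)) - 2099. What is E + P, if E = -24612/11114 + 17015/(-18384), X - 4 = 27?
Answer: 318903324169/102159888 ≈ 3121.6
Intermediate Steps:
X = 31 (X = 4 + 27 = 31)
E = -320785859/102159888 (E = -24612*1/11114 + 17015*(-1/18384) = -12306/5557 - 17015/18384 = -320785859/102159888 ≈ -3.1400)
P = 12499/4 (P = -((-10107 + (18*(-18) + 31)) - 2099)/4 = -((-10107 + (-324 + 31)) - 2099)/4 = -((-10107 - 293) - 2099)/4 = -(-10400 - 2099)/4 = -¼*(-12499) = 12499/4 ≈ 3124.8)
E + P = -320785859/102159888 + 12499/4 = 318903324169/102159888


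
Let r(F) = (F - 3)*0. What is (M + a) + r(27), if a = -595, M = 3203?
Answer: 2608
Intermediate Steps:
r(F) = 0 (r(F) = (-3 + F)*0 = 0)
(M + a) + r(27) = (3203 - 595) + 0 = 2608 + 0 = 2608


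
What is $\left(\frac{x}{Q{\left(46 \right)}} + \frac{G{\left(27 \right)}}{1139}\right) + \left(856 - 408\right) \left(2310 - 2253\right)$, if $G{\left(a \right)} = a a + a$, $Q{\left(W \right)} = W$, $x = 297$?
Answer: $\frac{1338306243}{52394} \approx 25543.0$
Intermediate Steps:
$G{\left(a \right)} = a + a^{2}$ ($G{\left(a \right)} = a^{2} + a = a + a^{2}$)
$\left(\frac{x}{Q{\left(46 \right)}} + \frac{G{\left(27 \right)}}{1139}\right) + \left(856 - 408\right) \left(2310 - 2253\right) = \left(\frac{297}{46} + \frac{27 \left(1 + 27\right)}{1139}\right) + \left(856 - 408\right) \left(2310 - 2253\right) = \left(297 \cdot \frac{1}{46} + 27 \cdot 28 \cdot \frac{1}{1139}\right) + 448 \cdot 57 = \left(\frac{297}{46} + 756 \cdot \frac{1}{1139}\right) + 25536 = \left(\frac{297}{46} + \frac{756}{1139}\right) + 25536 = \frac{373059}{52394} + 25536 = \frac{1338306243}{52394}$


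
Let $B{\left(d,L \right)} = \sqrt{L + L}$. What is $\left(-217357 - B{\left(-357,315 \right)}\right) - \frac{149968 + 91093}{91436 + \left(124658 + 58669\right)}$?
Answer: $- \frac{59721902452}{274763} - 3 \sqrt{70} \approx -2.1738 \cdot 10^{5}$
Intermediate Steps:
$B{\left(d,L \right)} = \sqrt{2} \sqrt{L}$ ($B{\left(d,L \right)} = \sqrt{2 L} = \sqrt{2} \sqrt{L}$)
$\left(-217357 - B{\left(-357,315 \right)}\right) - \frac{149968 + 91093}{91436 + \left(124658 + 58669\right)} = \left(-217357 - \sqrt{2} \sqrt{315}\right) - \frac{149968 + 91093}{91436 + \left(124658 + 58669\right)} = \left(-217357 - \sqrt{2} \cdot 3 \sqrt{35}\right) - \frac{241061}{91436 + 183327} = \left(-217357 - 3 \sqrt{70}\right) - \frac{241061}{274763} = - \frac{59721902452}{274763} - 3 \sqrt{70}$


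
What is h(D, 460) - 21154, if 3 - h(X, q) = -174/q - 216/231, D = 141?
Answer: -374560951/17710 ≈ -21150.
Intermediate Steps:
h(X, q) = 303/77 + 174/q (h(X, q) = 3 - (-174/q - 216/231) = 3 - (-174/q - 216*1/231) = 3 - (-174/q - 72/77) = 3 - (-72/77 - 174/q) = 3 + (72/77 + 174/q) = 303/77 + 174/q)
h(D, 460) - 21154 = (303/77 + 174/460) - 21154 = (303/77 + 174*(1/460)) - 21154 = (303/77 + 87/230) - 21154 = 76389/17710 - 21154 = -374560951/17710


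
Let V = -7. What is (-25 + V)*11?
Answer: -352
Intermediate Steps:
(-25 + V)*11 = (-25 - 7)*11 = -32*11 = -352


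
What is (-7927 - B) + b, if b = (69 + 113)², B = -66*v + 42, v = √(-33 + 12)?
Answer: 25155 + 66*I*√21 ≈ 25155.0 + 302.45*I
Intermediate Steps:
v = I*√21 (v = √(-21) = I*√21 ≈ 4.5826*I)
B = 42 - 66*I*√21 (B = -66*I*√21 + 42 = 42 - 66*I*√21 ≈ 42.0 - 302.45*I)
b = 33124 (b = 182² = 33124)
(-7927 - B) + b = (-7927 - (42 - 66*I*√21)) + 33124 = (-7927 + (-42 + 66*I*√21)) + 33124 = (-7969 + 66*I*√21) + 33124 = 25155 + 66*I*√21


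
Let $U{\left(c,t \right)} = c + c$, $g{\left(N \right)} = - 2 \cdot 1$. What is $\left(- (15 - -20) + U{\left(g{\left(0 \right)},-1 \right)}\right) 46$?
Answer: $-1794$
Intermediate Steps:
$g{\left(N \right)} = -2$ ($g{\left(N \right)} = \left(-1\right) 2 = -2$)
$U{\left(c,t \right)} = 2 c$
$\left(- (15 - -20) + U{\left(g{\left(0 \right)},-1 \right)}\right) 46 = \left(- (15 - -20) + 2 \left(-2\right)\right) 46 = \left(- (15 + 20) - 4\right) 46 = \left(\left(-1\right) 35 - 4\right) 46 = \left(-35 - 4\right) 46 = \left(-39\right) 46 = -1794$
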